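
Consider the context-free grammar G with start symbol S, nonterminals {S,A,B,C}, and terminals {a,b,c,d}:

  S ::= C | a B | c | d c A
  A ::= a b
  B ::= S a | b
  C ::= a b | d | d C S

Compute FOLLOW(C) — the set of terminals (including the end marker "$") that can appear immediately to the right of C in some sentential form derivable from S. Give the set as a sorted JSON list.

FIRST iteration:
iter 1:
  A via A→a b: +{a}
  B via B→b: +{b}
  C via C→a b: +{a}
  C via C→d: +{d}
  S via S→C: +{a,d}
  S via S→c: +{c}
  S: {a,c,d}  A: {a}  B: {b}  C: {a,d}
iter 2:
  B via B→S a: +{a,c,d}
  S: {a,c,d}  A: {a}  B: {a,b,c,d}  C: {a,d}
iter 3: (no change)
  S: {a,c,d}  A: {a}  B: {a,b,c,d}  C: {a,d}

FOLLOW iteration:
FOLLOW(S) := {$}
[1]
  B→S a: FOLLOW(S) ⊇ FIRST(a) = {a}; new: +{a}
  C→d C S: FOLLOW(C) ⊇ FIRST(S) = {a,c,d}; new: +{a,c,d}
  C→d C S: FOLLOW(S) ⊇ FOLLOW(C) ⊇ {a,c,d}; new: +{c,d}
  S→C: FOLLOW(C) ⊇ FOLLOW(S) ⊇ {$,a,c,d}; new: +{$}
  S→a B: FOLLOW(B) ⊇ FOLLOW(S) ⊇ {$,a,c,d}; new: +{$,a,c,d}
  S→d c A: FOLLOW(A) ⊇ FOLLOW(S) ⊇ {$,a,c,d}; new: +{$,a,c,d}
  FOLLOW[S]={$,a,c,d}  FOLLOW[A]={$,a,c,d}  FOLLOW[B]={$,a,c,d}  FOLLOW[C]={$,a,c,d}
[2] done
  FOLLOW[S]={$,a,c,d}  FOLLOW[A]={$,a,c,d}  FOLLOW[B]={$,a,c,d}  FOLLOW[C]={$,a,c,d}

FOLLOW(C) = ["$", "a", "c", "d"]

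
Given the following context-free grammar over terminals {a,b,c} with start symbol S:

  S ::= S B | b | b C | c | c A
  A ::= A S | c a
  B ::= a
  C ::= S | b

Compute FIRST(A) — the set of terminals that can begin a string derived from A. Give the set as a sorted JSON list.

FIRST iteration:
[1]
  A via A→c a: +{c}
  B via B→a: +{a}
  C via C→b: +{b}
  S via S→b: +{b}
  S via S→c: +{c}
  FIRST[S]={b,c}  FIRST[A]={c}  FIRST[B]={a}  FIRST[C]={b}
[2]
  C via C→S: +{c}
  FIRST[S]={b,c}  FIRST[A]={c}  FIRST[B]={a}  FIRST[C]={b,c}
[3] done
  FIRST[S]={b,c}  FIRST[A]={c}  FIRST[B]={a}  FIRST[C]={b,c}

FIRST(A) = ["c"]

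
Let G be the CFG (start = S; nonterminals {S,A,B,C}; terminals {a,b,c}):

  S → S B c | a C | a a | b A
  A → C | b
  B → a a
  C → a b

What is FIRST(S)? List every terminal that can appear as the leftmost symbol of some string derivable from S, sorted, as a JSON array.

FIRST iteration:
round 1:
  A via A→b: +{b}
  B via B→a a: +{a}
  C via C→a b: +{a}
  S via S→a C: +{a}
  S via S→b A: +{b}
  FIRST[S]={a,b}  FIRST[A]={b}  FIRST[B]={a}  FIRST[C]={a}
round 2:
  A via A→C: +{a}
  FIRST[S]={a,b}  FIRST[A]={a,b}  FIRST[B]={a}  FIRST[C]={a}
round 3: (no change)
  FIRST[S]={a,b}  FIRST[A]={a,b}  FIRST[B]={a}  FIRST[C]={a}

FIRST(S) = ["a", "b"]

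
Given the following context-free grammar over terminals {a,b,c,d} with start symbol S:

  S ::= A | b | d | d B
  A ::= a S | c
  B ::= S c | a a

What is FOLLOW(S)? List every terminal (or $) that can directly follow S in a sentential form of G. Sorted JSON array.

Compute FIRST by fixpoint:
iter 1:
  A via A→a S: +{a}
  A via A→c: +{c}
  B via B→a a: +{a}
  S via S→A: +{a,c}
  S via S→b: +{b}
  S via S→d: +{d}
  FIRST[S]={a,b,c,d}  FIRST[A]={a,c}  FIRST[B]={a}
iter 2:
  B via B→S c: +{b,c,d}
  FIRST[S]={a,b,c,d}  FIRST[A]={a,c}  FIRST[B]={a,b,c,d}
iter 3: — fixpoint
  FIRST[S]={a,b,c,d}  FIRST[A]={a,c}  FIRST[B]={a,b,c,d}

FOLLOW iteration:
seed FOLLOW(S) with $
pass 1:
  B→S c: FOLLOW(S) ⊇ FIRST(c) = {c}; new: +{c}
  S→A: FOLLOW(A) ⊇ FOLLOW(S) ⊇ {$,c}; new: +{$,c}
  S→d B: FOLLOW(B) ⊇ FOLLOW(S) ⊇ {$,c}; new: +{$,c}
  FOLLOW[S]={$,c}  FOLLOW[A]={$,c}  FOLLOW[B]={$,c}
pass 2: (no change)
  FOLLOW[S]={$,c}  FOLLOW[A]={$,c}  FOLLOW[B]={$,c}

FOLLOW(S) = ["$", "c"]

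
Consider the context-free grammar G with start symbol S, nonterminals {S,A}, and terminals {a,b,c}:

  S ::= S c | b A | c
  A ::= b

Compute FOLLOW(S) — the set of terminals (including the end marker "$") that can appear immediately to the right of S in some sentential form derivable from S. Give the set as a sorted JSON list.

FIRST iteration:
[1]
  A via A→b: +{b}
  S via S→b A: +{b}
  S via S→c: +{c}
  FIRST[S]={b,c}  FIRST[A]={b}
[2] — fixpoint
  FIRST[S]={b,c}  FIRST[A]={b}

FOLLOW iteration:
FOLLOW(S) := {$}
round 1:
  S→S c: FOLLOW(S) ⊇ FIRST(c) = {c}; new: +{c}
  S→b A: FOLLOW(A) ⊇ FOLLOW(S) ⊇ {$,c}; new: +{$,c}
  FOLLOW(S)={$,c}  FOLLOW(A)={$,c}
round 2: (stable)
  FOLLOW(S)={$,c}  FOLLOW(A)={$,c}

FOLLOW(S) = ["$", "c"]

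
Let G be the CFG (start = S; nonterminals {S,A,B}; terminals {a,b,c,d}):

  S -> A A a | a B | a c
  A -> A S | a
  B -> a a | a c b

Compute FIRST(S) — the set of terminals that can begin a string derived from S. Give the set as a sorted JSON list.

FIRST iteration:
round 1:
  A via A→a: +{a}
  B via B→a a: +{a}
  S via S→A A a: +{a}
  S: {a}  A: {a}  B: {a}
round 2: (no change)
  S: {a}  A: {a}  B: {a}

FIRST(S) = ["a"]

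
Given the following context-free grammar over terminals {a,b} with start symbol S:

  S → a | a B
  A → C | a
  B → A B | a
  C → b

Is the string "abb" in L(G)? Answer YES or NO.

CNF form of G:
  S -> T0 B | a
  A -> a | b
  B -> A B | a
  C -> b
  T0 -> a

CYK fill:
  T[0,0] 'a' = {A,B,S,T0}  orig:{A,B,S}
  T[1,1] 'b' = {A,C}
  T[2,2] 'b' = {A,C}
  T[0,1] 'ab' = ∅
  T[1,2] 'bb' = ∅
  T[0,2] 'abb' = ∅

S ∉ T[0,2] ⇒ NO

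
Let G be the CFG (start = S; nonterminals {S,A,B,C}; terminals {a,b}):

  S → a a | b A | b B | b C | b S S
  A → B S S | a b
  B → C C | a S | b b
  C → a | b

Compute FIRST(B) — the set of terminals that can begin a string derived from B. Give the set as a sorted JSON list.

FIRST sets, iterate to fixpoint:
pass 1:
  A via A→a b: +{a}
  B via B→a S: +{a}
  B via B→b b: +{b}
  C via C→a: +{a}
  C via C→b: +{b}
  S via S→a a: +{a}
  S via S→b A: +{b}
  FIRST(S)={a,b}  FIRST(A)={a}  FIRST(B)={a,b}  FIRST(C)={a,b}
pass 2:
  A via A→B S S: +{b}
  FIRST(S)={a,b}  FIRST(A)={a,b}  FIRST(B)={a,b}  FIRST(C)={a,b}
pass 3: done
  FIRST(S)={a,b}  FIRST(A)={a,b}  FIRST(B)={a,b}  FIRST(C)={a,b}

FIRST(B) = ["a", "b"]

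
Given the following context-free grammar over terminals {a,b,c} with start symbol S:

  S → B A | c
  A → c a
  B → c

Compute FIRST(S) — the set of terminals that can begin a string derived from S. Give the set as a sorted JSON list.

FIRST sets, iterate to fixpoint:
iter 1:
  A via A→c a: +{c}
  B via B→c: +{c}
  S via S→B A: +{c}
  S: {c}  A: {c}  B: {c}
iter 2: — fixpoint
  S: {c}  A: {c}  B: {c}

FIRST(S) = ["c"]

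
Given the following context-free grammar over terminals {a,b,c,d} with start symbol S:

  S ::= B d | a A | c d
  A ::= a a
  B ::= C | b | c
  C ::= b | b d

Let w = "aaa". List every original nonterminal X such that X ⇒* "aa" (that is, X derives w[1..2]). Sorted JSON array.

CNF form of G:
  S -> B T2 | T0 A | T3 T2
  A -> T0 T0
  B -> T1 T2 | b | c
  C -> T1 T2 | b
  T0 -> a
  T1 -> b
  T2 -> d
  T3 -> c

Fill CYK table bottom-up (cells [i..j] with 1 ≤ i ≤ j ≤ 2 only):
  cell(1,1) a: {T0}  orig:{}
  cell(2,2) a: {T0}  orig:{}
  cell(1,2) aa: {A}

Original NTs in T[1,2] deriving "aa": ["A"]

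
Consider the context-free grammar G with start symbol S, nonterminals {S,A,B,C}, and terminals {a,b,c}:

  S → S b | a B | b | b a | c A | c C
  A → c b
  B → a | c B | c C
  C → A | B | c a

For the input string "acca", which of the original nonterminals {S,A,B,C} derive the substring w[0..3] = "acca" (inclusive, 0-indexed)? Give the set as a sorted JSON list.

CNF form of G:
  S -> S T1 | T0 A | T0 C | T1 T2 | T2 B | b
  A -> T0 T1
  B -> T0 B | T0 C | a
  C -> T0 B | T0 C | T0 T1 | T0 T2 | a
  T0 -> c
  T1 -> b
  T2 -> a

CYK fill — only the sub-triangle for w[0..3]:
  [0..0]={B,C,T2}  "a"  orig:{B,C}
  [1..1]={T0}  "c"  orig:{}
  [2..2]={T0}  "c"  orig:{}
  [3..3]={B,C,T2}  "a"  orig:{B,C}
  [0..1]=∅  "ac"
  [1..2]=∅  "cc"
  [2..3]={B,C,S}  "ca"
  [0..2]=∅  "acc"
  [1..3]={B,C,S}  "cca"
  [0..3]={S}  "acca"

Original NTs in T[0,3] deriving "acca": ["S"]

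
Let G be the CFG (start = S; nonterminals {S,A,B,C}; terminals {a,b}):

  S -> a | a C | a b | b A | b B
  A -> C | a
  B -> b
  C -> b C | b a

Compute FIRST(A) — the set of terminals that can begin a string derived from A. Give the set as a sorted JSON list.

FIRST iteration:
iter 1:
  A via A→a: +{a}
  B via B→b: +{b}
  C via C→b C: +{b}
  S via S→a: +{a}
  S via S→b A: +{b}
  S: {a,b}  A: {a}  B: {b}  C: {b}
iter 2:
  A via A→C: +{b}
  S: {a,b}  A: {a,b}  B: {b}  C: {b}
iter 3: done
  S: {a,b}  A: {a,b}  B: {b}  C: {b}

FIRST(A) = ["a", "b"]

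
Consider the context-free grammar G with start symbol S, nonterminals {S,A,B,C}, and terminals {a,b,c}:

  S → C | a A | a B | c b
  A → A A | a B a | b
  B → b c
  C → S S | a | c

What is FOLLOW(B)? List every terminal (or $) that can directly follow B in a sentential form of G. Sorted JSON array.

Compute FIRST by fixpoint:
iter 1:
  A via A→a B a: +{a}
  A via A→b: +{b}
  B via B→b c: +{b}
  C via C→a: +{a}
  C via C→c: +{c}
  S via S→C: +{a,c}
  S: {a,c}  A: {a,b}  B: {b}  C: {a,c}
iter 2: — fixpoint
  S: {a,c}  A: {a,b}  B: {b}  C: {a,c}

FOLLOW sets:
seed FOLLOW(S) with $
round 1:
  A→A A: FOLLOW(A) ⊇ FIRST(A) = {a,b}; new: +{a,b}
  A→a B a: FOLLOW(B) ⊇ FIRST(a) = {a}; new: +{a}
  C→S S: FOLLOW(S) ⊇ FIRST(S) = {a,c}; new: +{a,c}
  S→C: FOLLOW(C) ⊇ FOLLOW(S) ⊇ {$,a,c}; new: +{$,a,c}
  S→a A: FOLLOW(A) ⊇ FOLLOW(S) ⊇ {$,a,c}; new: +{$,c}
  S→a B: FOLLOW(B) ⊇ FOLLOW(S) ⊇ {$,a,c}; new: +{$,c}
  FOLLOW[S]={$,a,c}  FOLLOW[A]={$,a,b,c}  FOLLOW[B]={$,a,c}  FOLLOW[C]={$,a,c}
round 2: (no change)
  FOLLOW[S]={$,a,c}  FOLLOW[A]={$,a,b,c}  FOLLOW[B]={$,a,c}  FOLLOW[C]={$,a,c}

FOLLOW(B) = ["$", "a", "c"]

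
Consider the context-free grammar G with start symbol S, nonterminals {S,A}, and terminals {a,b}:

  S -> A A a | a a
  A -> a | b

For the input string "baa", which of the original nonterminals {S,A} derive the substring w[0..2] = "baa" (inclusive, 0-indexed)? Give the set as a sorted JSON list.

CNF form of G:
  S -> A X1 | T0 T0
  A -> a | b
  T0 -> a
  X1 -> A T0

CYK fill, restricted to cells inside w[0..2]:
  T[0,0] 'b' = {A}
  T[1,1] 'a' = {A,T0}  orig:{A}
  T[2,2] 'a' = {A,T0}  orig:{A}
  T[0,1] 'ba' = {X1}  orig:{}
  T[1,2] 'aa' = {S,X1}  orig:{S}
  T[0,2] 'baa' = {S}

Original NTs in T[0,2] deriving "baa": ["S"]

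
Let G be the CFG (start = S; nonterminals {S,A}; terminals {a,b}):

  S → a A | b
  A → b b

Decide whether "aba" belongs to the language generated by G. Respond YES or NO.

Convert to CNF:
  S -> T1 A | b
  A -> T0 T0
  T0 -> b
  T1 -> a

CYK table (by increasing span):
  cell(0,0) a: {T1}  orig:{}
  cell(1,1) b: {S,T0}  orig:{S}
  cell(2,2) a: {T1}  orig:{}
  cell(0,1) ab: ∅
  cell(1,2) ba: ∅
  cell(0,2) aba: ∅

S ∉ T[0,2] ⇒ NO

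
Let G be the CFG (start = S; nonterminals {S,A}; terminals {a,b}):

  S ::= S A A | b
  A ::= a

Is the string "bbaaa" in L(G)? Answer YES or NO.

CNF form of G:
  S -> S X0 | b
  A -> a
  X0 -> A A

CYK table (by increasing span):
  T[0,0] 'b' = {S}
  T[1,1] 'b' = {S}
  T[2,2] 'a' = {A}
  T[3,3] 'a' = {A}
  T[4,4] 'a' = {A}
  T[0,1] 'bb' = ∅
  T[1,2] 'ba' = ∅
  T[2,3] 'aa' = {X0}  orig:{}
  T[3,4] 'aa' = {X0}  orig:{}
  T[0,2] 'bba' = ∅
  T[1,3] 'baa' = {S}
  T[2,4] 'aaa' = ∅
  T[0,3] 'bbaa' = ∅
  T[1,4] 'baaa' = ∅
  T[0,4] 'bbaaa' = ∅

S ∉ T[0,4] ⇒ NO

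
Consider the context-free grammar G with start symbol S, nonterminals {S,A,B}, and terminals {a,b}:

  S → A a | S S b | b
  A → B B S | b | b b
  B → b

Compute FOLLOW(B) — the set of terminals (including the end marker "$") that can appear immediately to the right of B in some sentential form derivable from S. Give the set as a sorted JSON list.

Compute FIRST by fixpoint:
pass 1:
  A via A→b: +{b}
  B via B→b: +{b}
  S via S→A a: +{b}
  FIRST(S)={b}  FIRST(A)={b}  FIRST(B)={b}
pass 2: done
  FIRST(S)={b}  FIRST(A)={b}  FIRST(B)={b}

Compute FOLLOW by fixpoint:
FOLLOW(S) := {$}
[1]
  A→B B S: FOLLOW(B) ⊇ FIRST(B) = {b}; new: +{b}
  S→A a: FOLLOW(A) ⊇ FIRST(a) = {a}; new: +{a}
  S→S S b: FOLLOW(S) ⊇ FIRST(S) = {b}; new: +{b}
  FOLLOW(S)={$,b}  FOLLOW(A)={a}  FOLLOW(B)={b}
[2]
  A→B B S: FOLLOW(S) ⊇ FOLLOW(A) ⊇ {a}; new: +{a}
  FOLLOW(S)={$,a,b}  FOLLOW(A)={a}  FOLLOW(B)={b}
[3] done
  FOLLOW(S)={$,a,b}  FOLLOW(A)={a}  FOLLOW(B)={b}

FOLLOW(B) = ["b"]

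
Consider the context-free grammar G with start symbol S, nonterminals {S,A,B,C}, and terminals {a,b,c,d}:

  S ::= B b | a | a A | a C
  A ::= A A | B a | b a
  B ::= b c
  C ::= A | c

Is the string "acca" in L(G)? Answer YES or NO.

Convert to CNF:
  S -> B T1 | T0 A | T0 C | a
  A -> A A | B T0 | T1 T0
  B -> T1 T2
  C -> A A | B T0 | T1 T0 | c
  T0 -> a
  T1 -> b
  T2 -> c

Fill CYK table bottom-up:
  [0..0]={S,T0}  "a"  orig:{S}
  [1..1]={C,T2}  "c"  orig:{C}
  [2..2]={C,T2}  "c"  orig:{C}
  [3..3]={S,T0}  "a"  orig:{S}
  [0..1]={S}  "ac"
  [1..2]=∅  "cc"
  [2..3]=∅  "ca"
  [0..2]=∅  "acc"
  [1..3]=∅  "cca"
  [0..3]=∅  "acca"

S ∉ T[0,3] ⇒ NO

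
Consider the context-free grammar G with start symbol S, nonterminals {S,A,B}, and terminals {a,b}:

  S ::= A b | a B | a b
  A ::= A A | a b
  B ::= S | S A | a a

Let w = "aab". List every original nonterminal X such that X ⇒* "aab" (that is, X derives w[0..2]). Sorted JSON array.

Convert to CNF:
  S -> A T1 | T0 B | T0 T1
  A -> A A | T0 T1
  B -> A T1 | S A | T0 B | T0 T0 | T0 T1
  T0 -> a
  T1 -> b

Fill CYK table bottom-up (cells [i..j] with 0 ≤ i ≤ j ≤ 2 only):
  cell(0,0) a: {T0}  orig:{}
  cell(1,1) a: {T0}  orig:{}
  cell(2,2) b: {T1}  orig:{}
  cell(0,1) aa: {B}
  cell(1,2) ab: {A,B,S}
  cell(0,2) aab: {B,S}

Original NTs in T[0,2] deriving "aab": ["B", "S"]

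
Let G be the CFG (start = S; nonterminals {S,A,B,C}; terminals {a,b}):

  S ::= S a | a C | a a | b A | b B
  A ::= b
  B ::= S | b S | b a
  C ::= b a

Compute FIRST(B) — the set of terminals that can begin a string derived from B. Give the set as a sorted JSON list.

FIRST iteration:
[1]
  A via A→b: +{b}
  B via B→b S: +{b}
  C via C→b a: +{b}
  S via S→a C: +{a}
  S via S→b A: +{b}
  S: {a,b}  A: {b}  B: {b}  C: {b}
[2]
  B via B→S: +{a}
  S: {a,b}  A: {b}  B: {a,b}  C: {b}
[3] — fixpoint
  S: {a,b}  A: {b}  B: {a,b}  C: {b}

FIRST(B) = ["a", "b"]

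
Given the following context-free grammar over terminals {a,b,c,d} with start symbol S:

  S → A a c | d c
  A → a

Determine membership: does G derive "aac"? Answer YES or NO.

CNF form of G:
  S -> A X3 | T2 T1
  A -> a
  T0 -> a
  T1 -> c
  T2 -> d
  X3 -> T0 T1

CYK fill:
  cell(0,0) a: {A,T0}  orig:{A}
  cell(1,1) a: {A,T0}  orig:{A}
  cell(2,2) c: {T1}  orig:{}
  cell(0,1) aa: ∅
  cell(1,2) ac: {X3}  orig:{}
  cell(0,2) aac: {S}

S ∈ T[0,2] ⇒ YES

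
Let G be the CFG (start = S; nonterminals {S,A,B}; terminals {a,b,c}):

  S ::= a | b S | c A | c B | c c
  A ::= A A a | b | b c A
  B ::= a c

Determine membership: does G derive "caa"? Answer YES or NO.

CNF form of G:
  S -> T1 S | T2 A | T2 B | T2 T2 | a
  A -> A X3 | T1 X4 | b
  B -> T0 T2
  T0 -> a
  T1 -> b
  T2 -> c
  X3 -> A T0
  X4 -> T2 A

CYK fill:
  T[0,0] 'c' = {T2}  orig:{}
  T[1,1] 'a' = {S,T0}  orig:{S}
  T[2,2] 'a' = {S,T0}  orig:{S}
  T[0,1] 'ca' = ∅
  T[1,2] 'aa' = ∅
  T[0,2] 'caa' = ∅

S ∉ T[0,2] ⇒ NO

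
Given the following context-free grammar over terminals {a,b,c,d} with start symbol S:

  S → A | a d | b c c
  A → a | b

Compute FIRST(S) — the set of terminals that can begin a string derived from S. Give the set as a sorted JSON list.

FIRST sets, iterate to fixpoint:
iter 1:
  A via A→a: +{a}
  A via A→b: +{b}
  S via S→A: +{a,b}
  S: {a,b}  A: {a,b}
iter 2: — fixpoint
  S: {a,b}  A: {a,b}

FIRST(S) = ["a", "b"]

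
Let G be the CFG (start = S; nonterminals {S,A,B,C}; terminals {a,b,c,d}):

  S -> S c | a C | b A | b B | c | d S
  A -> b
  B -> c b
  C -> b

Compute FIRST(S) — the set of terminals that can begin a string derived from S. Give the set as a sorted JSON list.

FIRST sets, iterate to fixpoint:
pass 1:
  A via A→b: +{b}
  B via B→c b: +{c}
  C via C→b: +{b}
  S via S→a C: +{a}
  S via S→b A: +{b}
  S via S→c: +{c}
  S via S→d S: +{d}
  S: {a,b,c,d}  A: {b}  B: {c}  C: {b}
pass 2: — fixpoint
  S: {a,b,c,d}  A: {b}  B: {c}  C: {b}

FIRST(S) = ["a", "b", "c", "d"]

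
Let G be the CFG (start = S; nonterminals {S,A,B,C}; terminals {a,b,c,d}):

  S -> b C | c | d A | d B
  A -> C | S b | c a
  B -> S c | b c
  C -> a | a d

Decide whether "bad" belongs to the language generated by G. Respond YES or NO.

Convert to CNF:
  S -> T0 C | T2 A | T2 B | c
  A -> S T0 | T1 T2 | T3 T1 | a
  B -> S T3 | T0 T3
  C -> T1 T2 | a
  T0 -> b
  T1 -> a
  T2 -> d
  T3 -> c

CYK fill:
  T[0,0] 'b' = {T0}  orig:{}
  T[1,1] 'a' = {A,C,T1}  orig:{A,C}
  T[2,2] 'd' = {T2}  orig:{}
  T[0,1] 'ba' = {S}
  T[1,2] 'ad' = {A,C}
  T[0,2] 'bad' = {S}

S ∈ T[0,2] ⇒ YES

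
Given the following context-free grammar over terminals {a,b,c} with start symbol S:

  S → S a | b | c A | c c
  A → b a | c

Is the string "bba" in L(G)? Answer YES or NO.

CNF form of G:
  S -> S T1 | T2 A | T2 T2 | b
  A -> T0 T1 | c
  T0 -> b
  T1 -> a
  T2 -> c

CYK fill:
  [0..0]={S,T0}  "b"  orig:{S}
  [1..1]={S,T0}  "b"  orig:{S}
  [2..2]={T1}  "a"  orig:{}
  [0..1]=∅  "bb"
  [1..2]={A,S}  "ba"
  [0..2]=∅  "bba"

S ∉ T[0,2] ⇒ NO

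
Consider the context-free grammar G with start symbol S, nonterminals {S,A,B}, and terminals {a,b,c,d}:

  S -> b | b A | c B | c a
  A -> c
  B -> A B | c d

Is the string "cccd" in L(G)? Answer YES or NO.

Convert to CNF:
  S -> T0 B | T0 T3 | T2 A | b
  A -> c
  B -> A B | T0 T1
  T0 -> c
  T1 -> d
  T2 -> b
  T3 -> a

CYK table (by increasing span):
  [0..0]={A,T0}  "c"  orig:{A}
  [1..1]={A,T0}  "c"  orig:{A}
  [2..2]={A,T0}  "c"  orig:{A}
  [3..3]={T1}  "d"  orig:{}
  [0..1]=∅  "cc"
  [1..2]=∅  "cc"
  [2..3]={B}  "cd"
  [0..2]=∅  "ccc"
  [1..3]={B,S}  "ccd"
  [0..3]={B,S}  "cccd"

S ∈ T[0,3] ⇒ YES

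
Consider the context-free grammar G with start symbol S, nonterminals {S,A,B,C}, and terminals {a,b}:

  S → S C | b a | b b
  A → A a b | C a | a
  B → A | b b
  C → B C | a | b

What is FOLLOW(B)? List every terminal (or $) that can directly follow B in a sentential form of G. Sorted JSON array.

Compute FIRST by fixpoint:
pass 1:
  A via A→a: +{a}
  B via B→A: +{a}
  B via B→b b: +{b}
  C via C→B C: +{a,b}
  S via S→b a: +{b}
  FIRST(S)={b}  FIRST(A)={a}  FIRST(B)={a,b}  FIRST(C)={a,b}
pass 2:
  A via A→C a: +{b}
  FIRST(S)={b}  FIRST(A)={a,b}  FIRST(B)={a,b}  FIRST(C)={a,b}
pass 3: (no change)
  FIRST(S)={b}  FIRST(A)={a,b}  FIRST(B)={a,b}  FIRST(C)={a,b}

Compute FOLLOW by fixpoint:
initialize: $ ∈ FOLLOW(S)
iter 1:
  A→A a b: FOLLOW(A) ⊇ FIRST(a) = {a}; new: +{a}
  A→C a: FOLLOW(C) ⊇ FIRST(a) = {a}; new: +{a}
  C→B C: FOLLOW(B) ⊇ FIRST(C) = {a,b}; new: +{a,b}
  S→S C: FOLLOW(S) ⊇ FIRST(C) = {a,b}; new: +{a,b}
  S→S C: FOLLOW(C) ⊇ FOLLOW(S) ⊇ {$,a,b}; new: +{$,b}
  FOLLOW[S]={$,a,b}  FOLLOW[A]={a}  FOLLOW[B]={a,b}  FOLLOW[C]={$,a,b}
iter 2:
  B→A: FOLLOW(A) ⊇ FOLLOW(B) ⊇ {a,b}; new: +{b}
  FOLLOW[S]={$,a,b}  FOLLOW[A]={a,b}  FOLLOW[B]={a,b}  FOLLOW[C]={$,a,b}
iter 3: — fixpoint
  FOLLOW[S]={$,a,b}  FOLLOW[A]={a,b}  FOLLOW[B]={a,b}  FOLLOW[C]={$,a,b}

FOLLOW(B) = ["a", "b"]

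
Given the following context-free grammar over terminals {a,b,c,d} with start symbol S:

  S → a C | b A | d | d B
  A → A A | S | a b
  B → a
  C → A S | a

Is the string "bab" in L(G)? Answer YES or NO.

Convert to CNF:
  S -> T0 C | T1 A | T2 B | d
  A -> A A | T0 C | T0 T1 | T1 A | T2 B | d
  B -> a
  C -> A S | a
  T0 -> a
  T1 -> b
  T2 -> d

Fill CYK table bottom-up:
  [0..0]={T1}  "b"  orig:{}
  [1..1]={B,C,T0}  "a"  orig:{B,C}
  [2..2]={T1}  "b"  orig:{}
  [0..1]=∅  "ba"
  [1..2]={A}  "ab"
  [0..2]={A,S}  "bab"

S ∈ T[0,2] ⇒ YES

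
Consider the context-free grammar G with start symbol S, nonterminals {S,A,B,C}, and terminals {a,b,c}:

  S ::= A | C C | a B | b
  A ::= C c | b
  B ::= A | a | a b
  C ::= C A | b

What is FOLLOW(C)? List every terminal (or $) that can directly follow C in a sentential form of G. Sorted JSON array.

FIRST sets, iterate to fixpoint:
iter 1:
  A via A→b: +{b}
  B via B→A: +{b}
  B via B→a: +{a}
  C via C→b: +{b}
  S via S→A: +{b}
  S via S→a B: +{a}
  FIRST(S)={a,b}  FIRST(A)={b}  FIRST(B)={a,b}  FIRST(C)={b}
iter 2: — fixpoint
  FIRST(S)={a,b}  FIRST(A)={b}  FIRST(B)={a,b}  FIRST(C)={b}

FOLLOW sets:
seed FOLLOW(S) with $
iter 1:
  A→C c: FOLLOW(C) ⊇ FIRST(c) = {c}; new: +{c}
  C→C A: FOLLOW(C) ⊇ FIRST(A) = {b}; new: +{b}
  C→C A: FOLLOW(A) ⊇ FOLLOW(C) ⊇ {b,c}; new: +{b,c}
  S→A: FOLLOW(A) ⊇ FOLLOW(S) ⊇ {$}; new: +{$}
  S→C C: FOLLOW(C) ⊇ FOLLOW(S) ⊇ {$}; new: +{$}
  S→a B: FOLLOW(B) ⊇ FOLLOW(S) ⊇ {$}; new: +{$}
  FOLLOW[S]={$}  FOLLOW[A]={$,b,c}  FOLLOW[B]={$}  FOLLOW[C]={$,b,c}
iter 2: (stable)
  FOLLOW[S]={$}  FOLLOW[A]={$,b,c}  FOLLOW[B]={$}  FOLLOW[C]={$,b,c}

FOLLOW(C) = ["$", "b", "c"]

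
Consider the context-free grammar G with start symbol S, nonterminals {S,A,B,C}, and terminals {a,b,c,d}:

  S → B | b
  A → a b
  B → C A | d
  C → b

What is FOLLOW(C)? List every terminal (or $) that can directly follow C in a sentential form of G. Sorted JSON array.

Compute FIRST by fixpoint:
[1]
  A via A→a b: +{a}
  B via B→d: +{d}
  C via C→b: +{b}
  S via S→B: +{d}
  S via S→b: +{b}
  FIRST(S)={b,d}  FIRST(A)={a}  FIRST(B)={d}  FIRST(C)={b}
[2]
  B via B→C A: +{b}
  FIRST(S)={b,d}  FIRST(A)={a}  FIRST(B)={b,d}  FIRST(C)={b}
[3] (stable)
  FIRST(S)={b,d}  FIRST(A)={a}  FIRST(B)={b,d}  FIRST(C)={b}

FOLLOW sets:
initialize: $ ∈ FOLLOW(S)
[1]
  B→C A: FOLLOW(C) ⊇ FIRST(A) = {a}; new: +{a}
  S→B: FOLLOW(B) ⊇ FOLLOW(S) ⊇ {$}; new: +{$}
  FOLLOW[S]={$}  FOLLOW[A]={}  FOLLOW[B]={$}  FOLLOW[C]={a}
[2]
  B→C A: FOLLOW(A) ⊇ FOLLOW(B) ⊇ {$}; new: +{$}
  FOLLOW[S]={$}  FOLLOW[A]={$}  FOLLOW[B]={$}  FOLLOW[C]={a}
[3] done
  FOLLOW[S]={$}  FOLLOW[A]={$}  FOLLOW[B]={$}  FOLLOW[C]={a}

FOLLOW(C) = ["a"]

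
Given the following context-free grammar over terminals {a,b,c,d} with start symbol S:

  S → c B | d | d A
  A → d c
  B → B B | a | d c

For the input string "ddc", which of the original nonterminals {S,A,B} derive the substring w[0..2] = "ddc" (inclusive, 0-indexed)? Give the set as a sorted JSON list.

Convert to CNF:
  S -> T0 A | T1 B | d
  A -> T0 T1
  B -> B B | T0 T1 | a
  T0 -> d
  T1 -> c

CYK table (by increasing span), restricted to cells inside w[0..2]:
  T[0,0] 'd' = {S,T0}  orig:{S}
  T[1,1] 'd' = {S,T0}  orig:{S}
  T[2,2] 'c' = {T1}  orig:{}
  T[0,1] 'dd' = ∅
  T[1,2] 'dc' = {A,B}
  T[0,2] 'ddc' = {S}

Original NTs in T[0,2] deriving "ddc": ["S"]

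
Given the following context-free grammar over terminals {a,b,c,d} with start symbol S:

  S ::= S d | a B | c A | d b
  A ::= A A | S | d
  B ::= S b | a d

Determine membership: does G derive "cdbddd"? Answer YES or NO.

Convert to CNF:
  S -> S T0 | T0 T3 | T1 B | T2 A
  A -> A A | S T0 | T0 T3 | T1 B | T2 A | d
  B -> S T3 | T1 T0
  T0 -> d
  T1 -> a
  T2 -> c
  T3 -> b

CYK fill:
  cell(0,0) c: {T2}  orig:{}
  cell(1,1) d: {A,T0}  orig:{A}
  cell(2,2) b: {T3}  orig:{}
  cell(3,3) d: {A,T0}  orig:{A}
  cell(4,4) d: {A,T0}  orig:{A}
  cell(5,5) d: {A,T0}  orig:{A}
  cell(0,1) cd: {A,S}
  cell(1,2) db: {A,S}
  cell(2,3) bd: ∅
  cell(3,4) dd: {A}
  cell(4,5) dd: {A}
  cell(0,2) cdb: {A,B,S}
  cell(1,3) dbd: {A,S}
  cell(2,4) bdd: ∅
  cell(3,5) ddd: {A}
  cell(0,3) cdbd: {A,S}
  cell(1,4) dbdd: {A,S}
  cell(2,5) bddd: ∅
  cell(0,4) cdbdd: {A,S}
  cell(1,5) dbddd: {A,S}
  cell(0,5) cdbddd: {A,S}

S ∈ T[0,5] ⇒ YES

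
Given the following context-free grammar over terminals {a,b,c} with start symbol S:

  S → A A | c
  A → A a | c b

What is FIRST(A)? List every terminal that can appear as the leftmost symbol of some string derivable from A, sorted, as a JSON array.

FIRST iteration:
round 1:
  A via A→c b: +{c}
  S via S→A A: +{c}
  FIRST(S)={c}  FIRST(A)={c}
round 2: done
  FIRST(S)={c}  FIRST(A)={c}

FIRST(A) = ["c"]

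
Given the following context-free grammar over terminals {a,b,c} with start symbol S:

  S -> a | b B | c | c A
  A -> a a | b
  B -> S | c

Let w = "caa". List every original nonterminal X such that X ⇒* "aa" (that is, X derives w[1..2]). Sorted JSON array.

CNF form of G:
  S -> T1 B | T2 A | a | c
  A -> T0 T0 | b
  B -> T1 B | T2 A | a | c
  T0 -> a
  T1 -> b
  T2 -> c

CYK fill, restricted to cells inside w[1..2]:
  [1..1]={B,S,T0}  "a"  orig:{B,S}
  [2..2]={B,S,T0}  "a"  orig:{B,S}
  [1..2]={A}  "aa"

Original NTs in T[1,2] deriving "aa": ["A"]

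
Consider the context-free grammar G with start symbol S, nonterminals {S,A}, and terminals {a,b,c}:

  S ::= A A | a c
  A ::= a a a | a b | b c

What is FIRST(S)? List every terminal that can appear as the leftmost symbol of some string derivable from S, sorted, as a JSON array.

FIRST sets, iterate to fixpoint:
round 1:
  A via A→a a a: +{a}
  A via A→b c: +{b}
  S via S→A A: +{a,b}
  S: {a,b}  A: {a,b}
round 2: done
  S: {a,b}  A: {a,b}

FIRST(S) = ["a", "b"]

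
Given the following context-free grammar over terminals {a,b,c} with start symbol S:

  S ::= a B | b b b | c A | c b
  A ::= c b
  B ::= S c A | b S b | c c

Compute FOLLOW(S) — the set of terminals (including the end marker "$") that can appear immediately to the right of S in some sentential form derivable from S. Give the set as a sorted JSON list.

Compute FIRST by fixpoint:
pass 1:
  A via A→c b: +{c}
  B via B→b S b: +{b}
  B via B→c c: +{c}
  S via S→a B: +{a}
  S via S→b b b: +{b}
  S via S→c A: +{c}
  FIRST[S]={a,b,c}  FIRST[A]={c}  FIRST[B]={b,c}
pass 2:
  B via B→S c A: +{a}
  FIRST[S]={a,b,c}  FIRST[A]={c}  FIRST[B]={a,b,c}
pass 3: — fixpoint
  FIRST[S]={a,b,c}  FIRST[A]={c}  FIRST[B]={a,b,c}

FOLLOW sets:
seed FOLLOW(S) with $
[1]
  B→S c A: FOLLOW(S) ⊇ FIRST(c) = {c}; new: +{c}
  B→b S b: FOLLOW(S) ⊇ FIRST(b) = {b}; new: +{b}
  S→a B: FOLLOW(B) ⊇ FOLLOW(S) ⊇ {$,b,c}; new: +{$,b,c}
  S→c A: FOLLOW(A) ⊇ FOLLOW(S) ⊇ {$,b,c}; new: +{$,b,c}
  FOLLOW(S)={$,b,c}  FOLLOW(A)={$,b,c}  FOLLOW(B)={$,b,c}
[2] (stable)
  FOLLOW(S)={$,b,c}  FOLLOW(A)={$,b,c}  FOLLOW(B)={$,b,c}

FOLLOW(S) = ["$", "b", "c"]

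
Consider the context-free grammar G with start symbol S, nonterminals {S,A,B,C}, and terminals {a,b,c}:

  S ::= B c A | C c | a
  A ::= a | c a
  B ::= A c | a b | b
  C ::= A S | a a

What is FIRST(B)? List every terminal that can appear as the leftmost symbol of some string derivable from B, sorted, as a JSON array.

FIRST iteration:
iter 1:
  A via A→a: +{a}
  A via A→c a: +{c}
  B via B→A c: +{a,c}
  B via B→b: +{b}
  C via C→A S: +{a,c}
  S via S→B c A: +{a,b,c}
  FIRST(S)={a,b,c}  FIRST(A)={a,c}  FIRST(B)={a,b,c}  FIRST(C)={a,c}
iter 2: (stable)
  FIRST(S)={a,b,c}  FIRST(A)={a,c}  FIRST(B)={a,b,c}  FIRST(C)={a,c}

FIRST(B) = ["a", "b", "c"]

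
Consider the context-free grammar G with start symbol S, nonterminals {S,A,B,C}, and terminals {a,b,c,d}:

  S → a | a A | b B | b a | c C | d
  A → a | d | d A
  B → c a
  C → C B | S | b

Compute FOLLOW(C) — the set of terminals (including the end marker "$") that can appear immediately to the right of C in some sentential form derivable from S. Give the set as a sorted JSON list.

FIRST iteration:
[1]
  A via A→a: +{a}
  A via A→d: +{d}
  B via B→c a: +{c}
  C via C→b: +{b}
  S via S→a: +{a}
  S via S→b B: +{b}
  S via S→c C: +{c}
  S via S→d: +{d}
  FIRST[S]={a,b,c,d}  FIRST[A]={a,d}  FIRST[B]={c}  FIRST[C]={b}
[2]
  C via C→S: +{a,c,d}
  FIRST[S]={a,b,c,d}  FIRST[A]={a,d}  FIRST[B]={c}  FIRST[C]={a,b,c,d}
[3] (no change)
  FIRST[S]={a,b,c,d}  FIRST[A]={a,d}  FIRST[B]={c}  FIRST[C]={a,b,c,d}

FOLLOW sets:
initialize: $ ∈ FOLLOW(S)
round 1:
  C→C B: FOLLOW(C) ⊇ FIRST(B) = {c}; new: +{c}
  C→C B: FOLLOW(B) ⊇ FOLLOW(C) ⊇ {c}; new: +{c}
  C→S: FOLLOW(S) ⊇ FOLLOW(C) ⊇ {c}; new: +{c}
  S→a A: FOLLOW(A) ⊇ FOLLOW(S) ⊇ {$,c}; new: +{$,c}
  S→b B: FOLLOW(B) ⊇ FOLLOW(S) ⊇ {$,c}; new: +{$}
  S→c C: FOLLOW(C) ⊇ FOLLOW(S) ⊇ {$,c}; new: +{$}
  FOLLOW(S)={$,c}  FOLLOW(A)={$,c}  FOLLOW(B)={$,c}  FOLLOW(C)={$,c}
round 2: done
  FOLLOW(S)={$,c}  FOLLOW(A)={$,c}  FOLLOW(B)={$,c}  FOLLOW(C)={$,c}

FOLLOW(C) = ["$", "c"]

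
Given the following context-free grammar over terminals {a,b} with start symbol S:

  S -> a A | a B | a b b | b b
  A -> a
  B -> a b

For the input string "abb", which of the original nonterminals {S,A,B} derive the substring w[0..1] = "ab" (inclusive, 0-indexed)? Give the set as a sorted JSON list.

CNF form of G:
  S -> T0 A | T0 B | T0 X2 | T1 T1
  A -> a
  B -> T0 T1
  T0 -> a
  T1 -> b
  X2 -> T1 T1

CYK table (by increasing span), restricted to cells inside w[0..1]:
  [0..0]={A,T0}  "a"  orig:{A}
  [1..1]={T1}  "b"  orig:{}
  [0..1]={B}  "ab"

Original NTs in T[0,1] deriving "ab": ["B"]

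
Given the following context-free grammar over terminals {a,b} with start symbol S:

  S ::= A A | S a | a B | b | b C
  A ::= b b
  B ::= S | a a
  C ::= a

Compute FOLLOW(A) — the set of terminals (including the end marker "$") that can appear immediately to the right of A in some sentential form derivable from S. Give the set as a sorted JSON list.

FIRST iteration:
[1]
  A via A→b b: +{b}
  B via B→a a: +{a}
  C via C→a: +{a}
  S via S→A A: +{b}
  S via S→a B: +{a}
  FIRST[S]={a,b}  FIRST[A]={b}  FIRST[B]={a}  FIRST[C]={a}
[2]
  B via B→S: +{b}
  FIRST[S]={a,b}  FIRST[A]={b}  FIRST[B]={a,b}  FIRST[C]={a}
[3] (stable)
  FIRST[S]={a,b}  FIRST[A]={b}  FIRST[B]={a,b}  FIRST[C]={a}

FOLLOW iteration:
seed FOLLOW(S) with $
iter 1:
  S→A A: FOLLOW(A) ⊇ FIRST(A) = {b}; new: +{b}
  S→A A: FOLLOW(A) ⊇ FOLLOW(S) ⊇ {$}; new: +{$}
  S→S a: FOLLOW(S) ⊇ FIRST(a) = {a}; new: +{a}
  S→a B: FOLLOW(B) ⊇ FOLLOW(S) ⊇ {$,a}; new: +{$,a}
  S→b C: FOLLOW(C) ⊇ FOLLOW(S) ⊇ {$,a}; new: +{$,a}
  FOLLOW[S]={$,a}  FOLLOW[A]={$,b}  FOLLOW[B]={$,a}  FOLLOW[C]={$,a}
iter 2:
  S→A A: FOLLOW(A) ⊇ FOLLOW(S) ⊇ {$,a}; new: +{a}
  FOLLOW[S]={$,a}  FOLLOW[A]={$,a,b}  FOLLOW[B]={$,a}  FOLLOW[C]={$,a}
iter 3: — fixpoint
  FOLLOW[S]={$,a}  FOLLOW[A]={$,a,b}  FOLLOW[B]={$,a}  FOLLOW[C]={$,a}

FOLLOW(A) = ["$", "a", "b"]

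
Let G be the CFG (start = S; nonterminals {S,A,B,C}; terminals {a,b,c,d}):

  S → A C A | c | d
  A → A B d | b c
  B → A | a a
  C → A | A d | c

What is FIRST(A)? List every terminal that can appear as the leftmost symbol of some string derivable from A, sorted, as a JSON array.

Compute FIRST by fixpoint:
[1]
  A via A→b c: +{b}
  B via B→A: +{b}
  B via B→a a: +{a}
  C via C→A: +{b}
  C via C→c: +{c}
  S via S→A C A: +{b}
  S via S→c: +{c}
  S via S→d: +{d}
  FIRST[S]={b,c,d}  FIRST[A]={b}  FIRST[B]={a,b}  FIRST[C]={b,c}
[2] (stable)
  FIRST[S]={b,c,d}  FIRST[A]={b}  FIRST[B]={a,b}  FIRST[C]={b,c}

FIRST(A) = ["b"]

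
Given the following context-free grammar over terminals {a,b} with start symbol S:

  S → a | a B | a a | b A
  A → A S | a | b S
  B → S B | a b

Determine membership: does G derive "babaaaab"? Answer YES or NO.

Convert to CNF:
  S -> T0 A | T1 B | T1 T1 | a
  A -> A S | T0 S | a
  B -> S B | T1 T0
  T0 -> b
  T1 -> a

CYK table (by increasing span):
  T[0,0] 'b' = {T0}  orig:{}
  T[1,1] 'a' = {A,S,T1}  orig:{A,S}
  T[2,2] 'b' = {T0}  orig:{}
  T[3,3] 'a' = {A,S,T1}  orig:{A,S}
  T[4,4] 'a' = {A,S,T1}  orig:{A,S}
  T[5,5] 'a' = {A,S,T1}  orig:{A,S}
  T[6,6] 'a' = {A,S,T1}  orig:{A,S}
  T[7,7] 'b' = {T0}  orig:{}
  T[0,1] 'ba' = {A,S}
  T[1,2] 'ab' = {B}
  T[2,3] 'ba' = {A,S}
  T[3,4] 'aa' = {A,S}
  T[4,5] 'aa' = {A,S}
  T[5,6] 'aa' = {A,S}
  T[6,7] 'ab' = {B}
  T[0,2] 'bab' = ∅
  T[1,3] 'aba' = {A}
  T[2,4] 'baa' = {A,S}
  T[3,5] 'aaa' = {A}
  T[4,6] 'aaa' = {A}
  T[5,7] 'aab' = {B,S}
  T[0,3] 'baba' = {A,S}
  T[1,4] 'abaa' = {A}
  T[2,5] 'baaa' = {A,S}
  T[3,6] 'aaaa' = {A}
  T[4,7] 'aaab' = {A,B,S}
  T[0,4] 'babaa' = {A,S}
  T[1,5] 'abaaa' = {A}
  T[2,6] 'baaaa' = {A,S}
  T[3,7] 'aaaab' = {A,B,S}
  T[0,5] 'babaaa' = {A,S}
  T[1,6] 'abaaaa' = {A}
  T[2,7] 'baaaab' = {A,B,S}
  T[0,6] 'babaaaa' = {A,S}
  T[1,7] 'abaaaab' = {A,B,S}
  T[0,7] 'babaaaab' = {A,B,S}

S ∈ T[0,7] ⇒ YES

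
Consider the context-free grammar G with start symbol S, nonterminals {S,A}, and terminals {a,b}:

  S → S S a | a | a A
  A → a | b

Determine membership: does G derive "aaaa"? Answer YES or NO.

Convert to CNF:
  S -> S X1 | T0 A | a
  A -> a | b
  T0 -> a
  X1 -> S T0

Fill CYK table bottom-up:
  [0..0]={A,S,T0}  "a"  orig:{A,S}
  [1..1]={A,S,T0}  "a"  orig:{A,S}
  [2..2]={A,S,T0}  "a"  orig:{A,S}
  [3..3]={A,S,T0}  "a"  orig:{A,S}
  [0..1]={S,X1}  "aa"  orig:{S}
  [1..2]={S,X1}  "aa"  orig:{S}
  [2..3]={S,X1}  "aa"  orig:{S}
  [0..2]={S,X1}  "aaa"  orig:{S}
  [1..3]={S,X1}  "aaa"  orig:{S}
  [0..3]={S,X1}  "aaaa"  orig:{S}

S ∈ T[0,3] ⇒ YES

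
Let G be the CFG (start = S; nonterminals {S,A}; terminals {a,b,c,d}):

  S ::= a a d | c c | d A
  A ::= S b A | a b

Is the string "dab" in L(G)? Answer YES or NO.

CNF form of G:
  S -> T1 X5 | T2 A | T3 T3
  A -> S X4 | T1 T0
  T0 -> b
  T1 -> a
  T2 -> d
  T3 -> c
  X4 -> T0 A
  X5 -> T1 T2

CYK table (by increasing span):
  T[0,0] 'd' = {T2}  orig:{}
  T[1,1] 'a' = {T1}  orig:{}
  T[2,2] 'b' = {T0}  orig:{}
  T[0,1] 'da' = ∅
  T[1,2] 'ab' = {A}
  T[0,2] 'dab' = {S}

S ∈ T[0,2] ⇒ YES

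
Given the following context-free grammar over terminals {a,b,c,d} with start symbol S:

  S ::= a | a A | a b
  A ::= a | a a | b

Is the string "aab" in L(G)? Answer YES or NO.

Convert to CNF:
  S -> T0 A | T0 T1 | a
  A -> T0 T0 | a | b
  T0 -> a
  T1 -> b

Fill CYK table bottom-up:
  cell(0,0) a: {A,S,T0}  orig:{A,S}
  cell(1,1) a: {A,S,T0}  orig:{A,S}
  cell(2,2) b: {A,T1}  orig:{A}
  cell(0,1) aa: {A,S}
  cell(1,2) ab: {S}
  cell(0,2) aab: ∅

S ∉ T[0,2] ⇒ NO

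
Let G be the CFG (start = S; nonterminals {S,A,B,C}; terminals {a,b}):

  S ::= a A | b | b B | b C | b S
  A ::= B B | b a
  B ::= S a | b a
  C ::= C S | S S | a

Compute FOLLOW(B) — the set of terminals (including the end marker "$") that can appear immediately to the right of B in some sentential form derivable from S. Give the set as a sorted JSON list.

FIRST sets, iterate to fixpoint:
pass 1:
  A via A→b a: +{b}
  B via B→b a: +{b}
  C via C→a: +{a}
  S via S→a A: +{a}
  S via S→b: +{b}
  FIRST[S]={a,b}  FIRST[A]={b}  FIRST[B]={b}  FIRST[C]={a}
pass 2:
  B via B→S a: +{a}
  C via C→S S: +{b}
  FIRST[S]={a,b}  FIRST[A]={b}  FIRST[B]={a,b}  FIRST[C]={a,b}
pass 3:
  A via A→B B: +{a}
  FIRST[S]={a,b}  FIRST[A]={a,b}  FIRST[B]={a,b}  FIRST[C]={a,b}
pass 4: (stable)
  FIRST[S]={a,b}  FIRST[A]={a,b}  FIRST[B]={a,b}  FIRST[C]={a,b}

FOLLOW sets:
seed FOLLOW(S) with $
iter 1:
  A→B B: FOLLOW(B) ⊇ FIRST(B) = {a,b}; new: +{a,b}
  B→S a: FOLLOW(S) ⊇ FIRST(a) = {a}; new: +{a}
  C→C S: FOLLOW(C) ⊇ FIRST(S) = {a,b}; new: +{a,b}
  C→C S: FOLLOW(S) ⊇ FOLLOW(C) ⊇ {a,b}; new: +{b}
  S→a A: FOLLOW(A) ⊇ FOLLOW(S) ⊇ {$,a,b}; new: +{$,a,b}
  S→b B: FOLLOW(B) ⊇ FOLLOW(S) ⊇ {$,a,b}; new: +{$}
  S→b C: FOLLOW(C) ⊇ FOLLOW(S) ⊇ {$,a,b}; new: +{$}
  FOLLOW(S)={$,a,b}  FOLLOW(A)={$,a,b}  FOLLOW(B)={$,a,b}  FOLLOW(C)={$,a,b}
iter 2: done
  FOLLOW(S)={$,a,b}  FOLLOW(A)={$,a,b}  FOLLOW(B)={$,a,b}  FOLLOW(C)={$,a,b}

FOLLOW(B) = ["$", "a", "b"]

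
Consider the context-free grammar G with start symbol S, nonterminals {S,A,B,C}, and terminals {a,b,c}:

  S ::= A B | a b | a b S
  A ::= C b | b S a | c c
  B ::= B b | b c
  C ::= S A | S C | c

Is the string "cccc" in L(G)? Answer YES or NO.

CNF form of G:
  S -> A B | T1 T0 | T1 X4
  A -> C T0 | T0 X3 | T2 T2
  B -> B T0 | T0 T2
  C -> S A | S C | c
  T0 -> b
  T1 -> a
  T2 -> c
  X3 -> S T1
  X4 -> T0 S

CYK table (by increasing span):
  [0..0]={C,T2}  "c"  orig:{C}
  [1..1]={C,T2}  "c"  orig:{C}
  [2..2]={C,T2}  "c"  orig:{C}
  [3..3]={C,T2}  "c"  orig:{C}
  [0..1]={A}  "cc"
  [1..2]={A}  "cc"
  [2..3]={A}  "cc"
  [0..2]=∅  "ccc"
  [1..3]=∅  "ccc"
  [0..3]=∅  "cccc"

S ∉ T[0,3] ⇒ NO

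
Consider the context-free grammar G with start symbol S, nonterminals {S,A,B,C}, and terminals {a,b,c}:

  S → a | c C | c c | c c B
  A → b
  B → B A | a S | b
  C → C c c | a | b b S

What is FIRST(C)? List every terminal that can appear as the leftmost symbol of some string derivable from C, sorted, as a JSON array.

FIRST sets, iterate to fixpoint:
iter 1:
  A via A→b: +{b}
  B via B→a S: +{a}
  B via B→b: +{b}
  C via C→a: +{a}
  C via C→b b S: +{b}
  S via S→a: +{a}
  S via S→c C: +{c}
  FIRST[S]={a,c}  FIRST[A]={b}  FIRST[B]={a,b}  FIRST[C]={a,b}
iter 2: (no change)
  FIRST[S]={a,c}  FIRST[A]={b}  FIRST[B]={a,b}  FIRST[C]={a,b}

FIRST(C) = ["a", "b"]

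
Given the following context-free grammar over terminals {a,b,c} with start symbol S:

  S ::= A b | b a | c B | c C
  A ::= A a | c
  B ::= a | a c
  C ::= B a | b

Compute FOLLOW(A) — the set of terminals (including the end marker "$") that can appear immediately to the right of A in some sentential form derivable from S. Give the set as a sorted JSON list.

Compute FIRST by fixpoint:
round 1:
  A via A→c: +{c}
  B via B→a: +{a}
  C via C→B a: +{a}
  C via C→b: +{b}
  S via S→A b: +{c}
  S via S→b a: +{b}
  S: {b,c}  A: {c}  B: {a}  C: {a,b}
round 2: (stable)
  S: {b,c}  A: {c}  B: {a}  C: {a,b}

FOLLOW sets:
initialize: $ ∈ FOLLOW(S)
[1]
  A→A a: FOLLOW(A) ⊇ FIRST(a) = {a}; new: +{a}
  C→B a: FOLLOW(B) ⊇ FIRST(a) = {a}; new: +{a}
  S→A b: FOLLOW(A) ⊇ FIRST(b) = {b}; new: +{b}
  S→c B: FOLLOW(B) ⊇ FOLLOW(S) ⊇ {$}; new: +{$}
  S→c C: FOLLOW(C) ⊇ FOLLOW(S) ⊇ {$}; new: +{$}
  FOLLOW[S]={$}  FOLLOW[A]={a,b}  FOLLOW[B]={$,a}  FOLLOW[C]={$}
[2] done
  FOLLOW[S]={$}  FOLLOW[A]={a,b}  FOLLOW[B]={$,a}  FOLLOW[C]={$}

FOLLOW(A) = ["a", "b"]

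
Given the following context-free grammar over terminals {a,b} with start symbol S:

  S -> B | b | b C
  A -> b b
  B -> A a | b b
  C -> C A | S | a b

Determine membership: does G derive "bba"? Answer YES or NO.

Convert to CNF:
  S -> A T1 | T0 C | T0 T0 | b
  A -> T0 T0
  B -> A T1 | T0 T0
  C -> A T1 | C A | T0 C | T0 T0 | T1 T0 | b
  T0 -> b
  T1 -> a

CYK fill:
  cell(0,0) b: {C,S,T0}  orig:{C,S}
  cell(1,1) b: {C,S,T0}  orig:{C,S}
  cell(2,2) a: {T1}  orig:{}
  cell(0,1) bb: {A,B,C,S}
  cell(1,2) ba: ∅
  cell(0,2) bba: {B,C,S}

S ∈ T[0,2] ⇒ YES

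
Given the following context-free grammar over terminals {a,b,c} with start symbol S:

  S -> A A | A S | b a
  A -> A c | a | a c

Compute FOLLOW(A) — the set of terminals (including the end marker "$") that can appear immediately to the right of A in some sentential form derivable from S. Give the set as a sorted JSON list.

Compute FIRST by fixpoint:
iter 1:
  A via A→a: +{a}
  S via S→A A: +{a}
  S via S→b a: +{b}
  S: {a,b}  A: {a}
iter 2: done
  S: {a,b}  A: {a}

FOLLOW iteration:
seed FOLLOW(S) with $
[1]
  A→A c: FOLLOW(A) ⊇ FIRST(c) = {c}; new: +{c}
  S→A A: FOLLOW(A) ⊇ FIRST(A) = {a}; new: +{a}
  S→A A: FOLLOW(A) ⊇ FOLLOW(S) ⊇ {$}; new: +{$}
  S→A S: FOLLOW(A) ⊇ FIRST(S) = {a,b}; new: +{b}
  FOLLOW(S)={$}  FOLLOW(A)={$,a,b,c}
[2] done
  FOLLOW(S)={$}  FOLLOW(A)={$,a,b,c}

FOLLOW(A) = ["$", "a", "b", "c"]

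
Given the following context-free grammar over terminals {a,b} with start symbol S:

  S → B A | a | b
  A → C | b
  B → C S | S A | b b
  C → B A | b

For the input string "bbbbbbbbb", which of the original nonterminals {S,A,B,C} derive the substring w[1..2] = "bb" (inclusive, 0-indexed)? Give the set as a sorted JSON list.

Convert to CNF:
  S -> B A | a | b
  A -> B A | b
  B -> C S | S A | T0 T0
  C -> B A | b
  T0 -> b

CYK table (by increasing span), restricted to cells inside w[1..2]:
  [1..1]={A,C,S,T0}  "b"  orig:{A,C,S}
  [2..2]={A,C,S,T0}  "b"  orig:{A,C,S}
  [1..2]={B}  "bb"

Original NTs in T[1,2] deriving "bb": ["B"]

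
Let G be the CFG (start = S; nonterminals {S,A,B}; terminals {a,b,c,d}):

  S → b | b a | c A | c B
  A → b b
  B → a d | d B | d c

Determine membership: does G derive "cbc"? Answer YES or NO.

Convert to CNF:
  S -> T0 T1 | T3 A | T3 B | b
  A -> T0 T0
  B -> T1 T2 | T2 B | T2 T3
  T0 -> b
  T1 -> a
  T2 -> d
  T3 -> c

Fill CYK table bottom-up:
  cell(0,0) c: {T3}  orig:{}
  cell(1,1) b: {S,T0}  orig:{S}
  cell(2,2) c: {T3}  orig:{}
  cell(0,1) cb: ∅
  cell(1,2) bc: ∅
  cell(0,2) cbc: ∅

S ∉ T[0,2] ⇒ NO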